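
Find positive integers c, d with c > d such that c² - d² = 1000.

Factor: c² - d² = (c+d)(c-d) = 1000.
We need two factors of 1000 with the same parity.
Use c+d = 500 and c-d = 2 (product 500·2 = 1000).
Adding: 2c = 502, so c = 251.
Subtracting: 2d = 498, so d = 249.
Check: 251² - 249² = 63001 - 62001 = 1000 ✓

c = 251, d = 249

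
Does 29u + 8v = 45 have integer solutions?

Step 1: Compute gcd(29, 8).
gcd(29, 8) = 1

Step 2: Check divisibility.
Does 1 divide 45? 45 = 1 x 45, so yes.

By the theorem on linear Diophantine equations, 29u + 8v = 45 has integer solutions if and only if gcd(29, 8) divides 45. Since 1 | 45, solutions exist.

Yes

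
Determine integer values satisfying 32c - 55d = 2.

Step 1: Check solvability.
gcd(32, 55) = 1
Since 1 divides 2, solutions exist.

Step 2: Apply extended Euclidean algorithm to find gcd.
We find integers such that 32*x0 + 55*y0 = 1

Step 3: Scale the particular solution.
Multiply by 2/1 = 2:
c = -24, d = -14

Step 4: Verify.
32*(-24) - 55*(-14) = 2 = 2 ✓

c = -24, d = -14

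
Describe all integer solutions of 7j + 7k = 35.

Step 1: Compute gcd(7, 7) = 7.
Since 7 divides 35, solutions exist.

Step 2: Find a particular solution using extended Euclidean algorithm.
We get j₀ = 0, k₀ = 5.
Check: 7*0 + 7*5 = 35 = 35 ✓

Step 3: Write the general solution.
j = 0 + (7/7)t = 0 + 1t
k = 5 - (7/7)t = 5 - 1t
for any integer t.

j = 0 + 1t, k = 5 - 1t for integer t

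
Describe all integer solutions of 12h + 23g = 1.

Step 1: Compute gcd(12, 23) = 1.
Since 1 divides 1, solutions exist.

Step 2: Find a particular solution using extended Euclidean algorithm.
We get h₀ = 2, g₀ = -1.
Check: 12*2 + 23*-1 = 1 = 1 ✓

Step 3: Write the general solution.
h = 2 + (23/1)t = 2 + 23t
g = -1 - (12/1)t = -1 - 12t
for any integer t.

h = 2 + 23t, g = -1 - 12t for integer t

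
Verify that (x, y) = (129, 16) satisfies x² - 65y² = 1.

Compute x² = 129² = 16641
Compute 65y² = 65·16² = 65·256 = 16640
x² - 65y² = 16641 - 16640 = 1
Since this equals 1, (129, 16) is a solution.

Yes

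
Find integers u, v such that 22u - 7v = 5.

Step 1: Check solvability.
gcd(22, 7) = 1
Since 1 divides 5, solutions exist.

Step 2: Apply extended Euclidean algorithm to find gcd.
We find integers such that 22*x0 + 7*y0 = 1

Step 3: Scale the particular solution.
Multiply by 5/1 = 5:
u = 5, v = 15

Step 4: Verify.
22*(5) - 7*(15) = 5 = 5 ✓

u = 5, v = 15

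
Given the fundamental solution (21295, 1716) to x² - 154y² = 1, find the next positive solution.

Solutions to x² - Dy² = 1 are generated by powers of (x₀ + y₀√D).
The next solution satisfies x₁ + y₁√154 = (x₀ + y₀√154)², giving:
x₁ = x₀² + 154y₀² = 21295² + 154·1716² = 453477025 + 453477024 = 906954049
y₁ = 2x₀y₀ = 2·21295·1716 = 73084440

Verify: 906954049² - 154·73084440² = 822565646997494401 - 822565646997494400 = 1 ✓

x = 906954049, y = 73084440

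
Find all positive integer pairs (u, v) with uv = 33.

The positive divisors of 33 are: 1, 3, 11, 33.
Each divisor d gives the pair (d, 33/d):
(1, 33), (3, 11), (11, 3), (33, 1)

(1, 33), (3, 11), (11, 3), (33, 1)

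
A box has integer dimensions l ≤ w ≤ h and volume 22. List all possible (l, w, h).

Iterate l from 1 to ⌊22^(1/3)⌋. For each l dividing 22, iterate w ≥ l with w dividing 22/l, and set h = 22/(l·w).
Triples found (2): (1×1×22), (1×2×11)

(1×1×22), (1×2×11)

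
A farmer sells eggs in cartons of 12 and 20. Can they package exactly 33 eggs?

We need non-negative a, b with 12a + 20b = 33.
gcd(12, 20) = 4, and 4 does not divide 33.
No integer solutions exist.

No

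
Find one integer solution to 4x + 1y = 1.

Step 1: Check solvability.
gcd(4, 1) = 1
Since 1 divides 1, solutions exist.

Step 2: Apply extended Euclidean algorithm to find gcd.
We find integers such that 4*x0 + 1*y0 = 1

Step 3: Scale the particular solution.
Multiply by 1/1 = 1:
x = 0, y = 1

Step 4: Verify.
4*(0) + 1*(1) = 1 = 1 ✓

x = 0, y = 1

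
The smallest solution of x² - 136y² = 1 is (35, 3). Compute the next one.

Solutions to x² - Dy² = 1 are generated by powers of (x₀ + y₀√D).
The next solution satisfies x₁ + y₁√136 = (x₀ + y₀√136)², giving:
x₁ = x₀² + 136y₀² = 35² + 136·3² = 1225 + 1224 = 2449
y₁ = 2x₀y₀ = 2·35·3 = 210

Verify: 2449² - 136·210² = 5997601 - 5997600 = 1 ✓

x = 2449, y = 210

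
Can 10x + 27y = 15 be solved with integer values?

Step 1: Compute gcd(10, 27).
gcd(10, 27) = 1

Step 2: Check divisibility.
Does 1 divide 15? 15 = 1 x 15, so yes.

By the theorem on linear Diophantine equations, 10x + 27y = 15 has integer solutions if and only if gcd(10, 27) divides 15. Since 1 | 15, solutions exist.

Yes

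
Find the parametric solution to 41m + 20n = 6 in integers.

Step 1: Compute gcd(41, 20) = 1.
Since 1 divides 6, solutions exist.

Step 2: Find a particular solution using extended Euclidean algorithm.
We get m₀ = 6, n₀ = -12.
Check: 41*6 + 20*-12 = 6 = 6 ✓

Step 3: Write the general solution.
m = 6 + (20/1)t = 6 + 20t
n = -12 - (41/1)t = -12 - 41t
for any integer t.

m = 6 + 20t, n = -12 - 41t for integer t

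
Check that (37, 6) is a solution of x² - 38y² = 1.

Compute x² = 37² = 1369
Compute 38y² = 38·6² = 38·36 = 1368
x² - 38y² = 1369 - 1368 = 1
Since this equals 1, (37, 6) is a solution.

Yes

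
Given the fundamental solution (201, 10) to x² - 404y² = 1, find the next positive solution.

Solutions to x² - Dy² = 1 are generated by powers of (x₀ + y₀√D).
The next solution satisfies x₁ + y₁√404 = (x₀ + y₀√404)², giving:
x₁ = x₀² + 404y₀² = 201² + 404·10² = 40401 + 40400 = 80801
y₁ = 2x₀y₀ = 2·201·10 = 4020

Verify: 80801² - 404·4020² = 6528801601 - 6528801600 = 1 ✓

x = 80801, y = 4020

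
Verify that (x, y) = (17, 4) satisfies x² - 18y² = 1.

Compute x² = 17² = 289
Compute 18y² = 18·4² = 18·16 = 288
x² - 18y² = 289 - 288 = 1
Since this equals 1, (17, 4) is a solution.

Yes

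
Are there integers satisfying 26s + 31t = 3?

Step 1: Compute gcd(26, 31).
gcd(26, 31) = 1

Step 2: Check divisibility.
Does 1 divide 3? 3 = 1 x 3, so yes.

By the theorem on linear Diophantine equations, 26s + 31t = 3 has integer solutions if and only if gcd(26, 31) divides 3. Since 1 | 3, solutions exist.

Yes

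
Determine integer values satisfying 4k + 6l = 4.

Step 1: Check solvability.
gcd(4, 6) = 2
Since 2 divides 4, solutions exist.

Step 2: Apply extended Euclidean algorithm to find gcd.
We find integers such that 4*x0 + 6*y0 = 2

Step 3: Scale the particular solution.
Multiply by 4/2 = 2:
k = -2, l = 2

Step 4: Verify.
4*(-2) + 6*(2) = 4 = 4 ✓

k = -2, l = 2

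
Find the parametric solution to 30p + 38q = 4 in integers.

Step 1: Compute gcd(30, 38) = 2.
Since 2 divides 4, solutions exist.

Step 2: Find a particular solution using extended Euclidean algorithm.
We get p₀ = -10, q₀ = 8.
Check: 30*-10 + 38*8 = 4 = 4 ✓

Step 3: Write the general solution.
p = -10 + (38/2)t = -10 + 19t
q = 8 - (30/2)t = 8 - 15t
for any integer t.

p = -10 + 19t, q = 8 - 15t for integer t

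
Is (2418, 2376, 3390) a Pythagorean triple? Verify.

Compute a² + b² = 2418² + 2376² = 5846724 + 5645376 = 11492100
Compute c² = 3390² = 11492100
Since 11492100 = 11492100, confirmed.

Yes, it is a Pythagorean triple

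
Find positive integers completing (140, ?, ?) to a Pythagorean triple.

We need the other leg and hypotenuse such that 140² + x² = c².
Take x = 51, c = 149: 140² + 51² = 19600 + 2601 = 22201 = 149² ✓
Triple: (51, 140, 149)

(51, 140, 149)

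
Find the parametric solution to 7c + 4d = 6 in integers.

Step 1: Compute gcd(7, 4) = 1.
Since 1 divides 6, solutions exist.

Step 2: Find a particular solution using extended Euclidean algorithm.
We get c₀ = -6, d₀ = 12.
Check: 7*-6 + 4*12 = 6 = 6 ✓

Step 3: Write the general solution.
c = -6 + (4/1)t = -6 + 4t
d = 12 - (7/1)t = 12 - 7t
for any integer t.

c = -6 + 4t, d = 12 - 7t for integer t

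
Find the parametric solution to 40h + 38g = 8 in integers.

Step 1: Compute gcd(40, 38) = 2.
Since 2 divides 8, solutions exist.

Step 2: Find a particular solution using extended Euclidean algorithm.
We get h₀ = 4, g₀ = -4.
Check: 40*4 + 38*-4 = 8 = 8 ✓

Step 3: Write the general solution.
h = 4 + (38/2)t = 4 + 19t
g = -4 - (40/2)t = -4 - 20t
for any integer t.

h = 4 + 19t, g = -4 - 20t for integer t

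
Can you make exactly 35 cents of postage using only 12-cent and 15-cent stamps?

We need non-negative x, y with 12x + 15y = 35.
gcd(12, 15) = 3, and 3 does not divide 35.
No integer solutions exist, so certainly no non-negative ones.

No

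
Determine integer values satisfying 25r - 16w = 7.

Step 1: Check solvability.
gcd(25, 16) = 1
Since 1 divides 7, solutions exist.

Step 2: Apply extended Euclidean algorithm to find gcd.
We find integers such that 25*x0 + 16*y0 = 1

Step 3: Scale the particular solution.
Multiply by 7/1 = 7:
r = -49, w = -77

Step 4: Verify.
25*(-49) - 16*(-77) = 7 = 7 ✓

r = -49, w = -77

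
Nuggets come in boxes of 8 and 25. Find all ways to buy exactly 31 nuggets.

We need non-negative integers (x, y) with 8x + 25y = 31.
For each x in 0..3, check if 31 - 8x is a non-negative multiple of 25.
No x yields an integer y ≥ 0.

No solution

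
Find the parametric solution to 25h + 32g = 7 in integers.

Step 1: Compute gcd(25, 32) = 1.
Since 1 divides 7, solutions exist.

Step 2: Find a particular solution using extended Euclidean algorithm.
We get h₀ = 63, g₀ = -49.
Check: 25*63 + 32*-49 = 7 = 7 ✓

Step 3: Write the general solution.
h = 63 + (32/1)t = 63 + 32t
g = -49 - (25/1)t = -49 - 25t
for any integer t.

h = 63 + 32t, g = -49 - 25t for integer t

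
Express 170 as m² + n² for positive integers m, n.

We need to find integers m, n > 0 such that m² + n² = 170.
Trying m = 1: n² = 170 - 1² = 170 - 1 = 169
n = 13
Check: 1² + 13² = 1 + 169 = 170 ✓

170 = 1² + 13²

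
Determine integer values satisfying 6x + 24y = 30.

Step 1: Check solvability.
gcd(6, 24) = 6
Since 6 divides 30, solutions exist.

Step 2: Apply extended Euclidean algorithm to find gcd.
We find integers such that 6*x0 + 24*y0 = 6

Step 3: Scale the particular solution.
Multiply by 30/6 = 5:
x = 5, y = 0

Step 4: Verify.
6*(5) + 24*(0) = 30 = 30 ✓

x = 5, y = 0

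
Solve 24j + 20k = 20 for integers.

Step 1: Check solvability.
gcd(24, 20) = 4
Since 4 divides 20, solutions exist.

Step 2: Apply extended Euclidean algorithm to find gcd.
We find integers such that 24*x0 + 20*y0 = 4

Step 3: Scale the particular solution.
Multiply by 20/4 = 5:
j = 5, k = -5

Step 4: Verify.
24*(5) + 20*(-5) = 20 = 20 ✓

j = 5, k = -5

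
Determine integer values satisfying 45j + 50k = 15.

Step 1: Check solvability.
gcd(45, 50) = 5
Since 5 divides 15, solutions exist.

Step 2: Apply extended Euclidean algorithm to find gcd.
We find integers such that 45*x0 + 50*y0 = 5

Step 3: Scale the particular solution.
Multiply by 15/5 = 3:
j = -3, k = 3

Step 4: Verify.
45*(-3) + 50*(3) = 15 = 15 ✓

j = -3, k = 3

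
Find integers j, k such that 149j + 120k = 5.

Step 1: Check solvability.
gcd(149, 120) = 1
Since 1 divides 5, solutions exist.

Step 2: Apply extended Euclidean algorithm to find gcd.
We find integers such that 149*x0 + 120*y0 = 1

Step 3: Scale the particular solution.
Multiply by 5/1 = 5:
j = 145, k = -180

Step 4: Verify.
149*(145) + 120*(-180) = 5 = 5 ✓

j = 145, k = -180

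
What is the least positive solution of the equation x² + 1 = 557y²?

We need x² = 557y² - 1. Try successive y:
y = 1: x² = 557·1² - 1 = 556, not a perfect square
y = 2: x² = 557·2² - 1 = 2227, not a perfect square
y = 3: x² = 557·3² - 1 = 5012, not a perfect square
...
y = 5: x² = 557·5² - 1 = 13924 = 118² ✓
Check: 118² - 557·5² = 13924 - 13925 = -1 ✓

x = 118, y = 5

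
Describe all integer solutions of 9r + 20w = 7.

Step 1: Compute gcd(9, 20) = 1.
Since 1 divides 7, solutions exist.

Step 2: Find a particular solution using extended Euclidean algorithm.
We get r₀ = 63, w₀ = -28.
Check: 9*63 + 20*-28 = 7 = 7 ✓

Step 3: Write the general solution.
r = 63 + (20/1)t = 63 + 20t
w = -28 - (9/1)t = -28 - 9t
for any integer t.

r = 63 + 20t, w = -28 - 9t for integer t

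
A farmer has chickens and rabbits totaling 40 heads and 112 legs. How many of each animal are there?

Let c = chickens, r = rabbits.
Heads: c + r = 40
Legs: 2c + 4r = 112
From the first equation, c = 40 - r. Substitute:
2(40 - r) + 4r = 112
80 + 2r = 112
r = (112 - 80)/2 = 16
c = 40 - 16 = 24

Chickens: 24, Rabbits: 16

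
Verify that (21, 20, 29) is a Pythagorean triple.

Compute a² + b² = 21² + 20² = 441 + 400 = 841
Compute c² = 29² = 841
Since 841 = 841, confirmed.

Yes, it is a Pythagorean triple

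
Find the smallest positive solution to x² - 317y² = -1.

We need x² = 317y² - 1. Try successive y:
y = 1: x² = 317·1² - 1 = 316, not a perfect square
y = 2: x² = 317·2² - 1 = 1267, not a perfect square
y = 3: x² = 317·3² - 1 = 2852, not a perfect square
...
y = 19805: x² = 317·19805² - 1 = 124339453924 = 352618² ✓
Check: 352618² - 317·19805² = 124339453924 - 124339453925 = -1 ✓

x = 352618, y = 19805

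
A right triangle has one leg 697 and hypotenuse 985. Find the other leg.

b² = c² - a² = 970225 - 485809 = 484416
b = 696

696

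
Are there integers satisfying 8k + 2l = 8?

Step 1: Compute gcd(8, 2).
gcd(8, 2) = 2

Step 2: Check divisibility.
Does 2 divide 8? 8 = 2 x 4, so yes.

By the theorem on linear Diophantine equations, 8k + 2l = 8 has integer solutions if and only if gcd(8, 2) divides 8. Since 2 | 8, solutions exist.

Yes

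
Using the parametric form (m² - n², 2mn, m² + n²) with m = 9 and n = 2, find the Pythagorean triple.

a = m² - n² = 81 - 4 = 77
b = 2mn = 2·9·2 = 36
c = m² + n² = 81 + 4 = 85
Verify: 77² + 36² = 5929 + 1296 = 7225 = 85² ✓

(77, 36, 85)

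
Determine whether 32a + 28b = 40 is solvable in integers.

Step 1: Compute gcd(32, 28).
gcd(32, 28) = 4

Step 2: Check divisibility.
Does 4 divide 40? 40 = 4 x 10, so yes.

By the theorem on linear Diophantine equations, 32a + 28b = 40 has integer solutions if and only if gcd(32, 28) divides 40. Since 4 | 40, solutions exist.

Yes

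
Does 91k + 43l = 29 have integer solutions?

Step 1: Compute gcd(91, 43).
gcd(91, 43) = 1

Step 2: Check divisibility.
Does 1 divide 29? 29 = 1 x 29, so yes.

By the theorem on linear Diophantine equations, 91k + 43l = 29 has integer solutions if and only if gcd(91, 43) divides 29. Since 1 | 29, solutions exist.

Yes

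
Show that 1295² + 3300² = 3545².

Compute a² + b² = 1295² + 3300² = 1677025 + 10890000 = 12567025
Compute c² = 3545² = 12567025
Since 12567025 = 12567025, confirmed.

Yes, it is a Pythagorean triple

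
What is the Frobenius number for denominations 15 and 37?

For two coprime denominations a and b, the Frobenius number (largest value not representable as a non-negative combination) is ab - a - b.
Here gcd(15, 37) = 1, so they are coprime.
F(15, 37) = 15·37 - 15 - 37 = 555 - 52 = 503

503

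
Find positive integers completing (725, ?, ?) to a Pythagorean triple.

We need the other leg and hypotenuse such that 725² + x² = c².
Take x = 2040, c = 2165: 725² + 2040² = 525625 + 4161600 = 4687225 = 2165² ✓
Triple: (725, 2040, 2165)

(725, 2040, 2165)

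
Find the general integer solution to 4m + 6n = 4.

Step 1: Compute gcd(4, 6) = 2.
Since 2 divides 4, solutions exist.

Step 2: Find a particular solution using extended Euclidean algorithm.
We get m₀ = -2, n₀ = 2.
Check: 4*-2 + 6*2 = 4 = 4 ✓

Step 3: Write the general solution.
m = -2 + (6/2)t = -2 + 3t
n = 2 - (4/2)t = 2 - 2t
for any integer t.

m = -2 + 3t, n = 2 - 2t for integer t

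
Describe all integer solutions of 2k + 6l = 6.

Step 1: Compute gcd(2, 6) = 2.
Since 2 divides 6, solutions exist.

Step 2: Find a particular solution using extended Euclidean algorithm.
We get k₀ = 3, l₀ = 0.
Check: 2*3 + 6*0 = 6 = 6 ✓

Step 3: Write the general solution.
k = 3 + (6/2)t = 3 + 3t
l = 0 - (2/2)t = 0 - 1t
for any integer t.

k = 3 + 3t, l = 0 - 1t for integer t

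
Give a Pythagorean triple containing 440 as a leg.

We need the other leg and hypotenuse such that 440² + x² = c².
Take x = 279, c = 521: 440² + 279² = 193600 + 77841 = 271441 = 521² ✓
Triple: (279, 440, 521)

(279, 440, 521)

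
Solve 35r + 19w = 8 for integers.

Step 1: Check solvability.
gcd(35, 19) = 1
Since 1 divides 8, solutions exist.

Step 2: Apply extended Euclidean algorithm to find gcd.
We find integers such that 35*x0 + 19*y0 = 1

Step 3: Scale the particular solution.
Multiply by 8/1 = 8:
r = 48, w = -88

Step 4: Verify.
35*(48) + 19*(-88) = 8 = 8 ✓

r = 48, w = -88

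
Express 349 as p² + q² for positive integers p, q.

We need to find integers p, q > 0 such that p² + q² = 349.
Trying p = 5: q² = 349 - 5² = 349 - 25 = 324
q = 18
Check: 5² + 18² = 25 + 324 = 349 ✓

349 = 5² + 18²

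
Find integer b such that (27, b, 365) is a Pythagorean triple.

b² = c² - a² = 365² - 27² = 133225 - 729 = 132496
b = sqrt(132496) = 364

364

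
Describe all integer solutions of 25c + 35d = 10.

Step 1: Compute gcd(25, 35) = 5.
Since 5 divides 10, solutions exist.

Step 2: Find a particular solution using extended Euclidean algorithm.
We get c₀ = 6, d₀ = -4.
Check: 25*6 + 35*-4 = 10 = 10 ✓

Step 3: Write the general solution.
c = 6 + (35/5)t = 6 + 7t
d = -4 - (25/5)t = -4 - 5t
for any integer t.

c = 6 + 7t, d = -4 - 5t for integer t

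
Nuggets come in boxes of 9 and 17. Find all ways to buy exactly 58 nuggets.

We need non-negative integers (x, y) with 9x + 17y = 58.
For each x in 0..6, check if 58 - 9x is a non-negative multiple of 17.
No x yields an integer y ≥ 0.

No solution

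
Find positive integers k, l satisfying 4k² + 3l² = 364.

Try small values of k and check whether (364 - 4k²)/3 is a perfect square.
k = 8: 4·8² = 256, so 3l² = 364 - 256 = 108, giving l² = 36, l = 6.
Check: 4·8² + 3·6² = 256 + 108 = 364 ✓

k = 8, l = 6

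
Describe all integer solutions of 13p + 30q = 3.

Step 1: Compute gcd(13, 30) = 1.
Since 1 divides 3, solutions exist.

Step 2: Find a particular solution using extended Euclidean algorithm.
We get p₀ = 21, q₀ = -9.
Check: 13*21 + 30*-9 = 3 = 3 ✓

Step 3: Write the general solution.
p = 21 + (30/1)t = 21 + 30t
q = -9 - (13/1)t = -9 - 13t
for any integer t.

p = 21 + 30t, q = -9 - 13t for integer t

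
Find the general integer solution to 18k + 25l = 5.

Step 1: Compute gcd(18, 25) = 1.
Since 1 divides 5, solutions exist.

Step 2: Find a particular solution using extended Euclidean algorithm.
We get k₀ = 35, l₀ = -25.
Check: 18*35 + 25*-25 = 5 = 5 ✓

Step 3: Write the general solution.
k = 35 + (25/1)t = 35 + 25t
l = -25 - (18/1)t = -25 - 18t
for any integer t.

k = 35 + 25t, l = -25 - 18t for integer t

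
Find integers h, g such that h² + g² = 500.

We need to find integers h, g > 0 such that h² + g² = 500.
Trying h = 4: g² = 500 - 4² = 500 - 16 = 484
g = 22
Check: 4² + 22² = 16 + 484 = 500 ✓

500 = 4² + 22²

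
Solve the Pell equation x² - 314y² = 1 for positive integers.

We seek the smallest positive integers (x, y) with x² - 314y² = 1, i.e., x² = 314y² + 1.
Try successive y values:
y = 1: x² = 314·1² + 1 = 315, not a perfect square
y = 2: x² = 314·2² + 1 = 1257, not a perfect square
y = 3: x² = 314·3² + 1 = 2827, not a perfect square
... continuing the search (or via continued fractions) ...
y = 22150: x² = 314·22150² + 1 = 154055465001, x = 392499 ✓

Verify: 392499² - 314·22150² = 154055465001 - 154055465000 = 1 ✓

x = 392499, y = 22150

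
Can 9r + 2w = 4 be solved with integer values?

Step 1: Compute gcd(9, 2).
gcd(9, 2) = 1

Step 2: Check divisibility.
Does 1 divide 4? 4 = 1 x 4, so yes.

By the theorem on linear Diophantine equations, 9r + 2w = 4 has integer solutions if and only if gcd(9, 2) divides 4. Since 1 | 4, solutions exist.

Yes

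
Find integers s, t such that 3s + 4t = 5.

Step 1: Check solvability.
gcd(3, 4) = 1
Since 1 divides 5, solutions exist.

Step 2: Apply extended Euclidean algorithm to find gcd.
We find integers such that 3*x0 + 4*y0 = 1

Step 3: Scale the particular solution.
Multiply by 5/1 = 5:
s = -5, t = 5

Step 4: Verify.
3*(-5) + 4*(5) = 5 = 5 ✓

s = -5, t = 5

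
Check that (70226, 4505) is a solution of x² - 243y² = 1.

Compute x² = 70226² = 4931691076
Compute 243y² = 243·4505² = 243·20295025 = 4931691075
x² - 243y² = 4931691076 - 4931691075 = 1
Since this equals 1, (70226, 4505) is a solution.

Yes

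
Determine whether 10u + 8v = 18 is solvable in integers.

Step 1: Compute gcd(10, 8).
gcd(10, 8) = 2

Step 2: Check divisibility.
Does 2 divide 18? 18 = 2 x 9, so yes.

By the theorem on linear Diophantine equations, 10u + 8v = 18 has integer solutions if and only if gcd(10, 8) divides 18. Since 2 | 18, solutions exist.

Yes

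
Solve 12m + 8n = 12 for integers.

Step 1: Check solvability.
gcd(12, 8) = 4
Since 4 divides 12, solutions exist.

Step 2: Apply extended Euclidean algorithm to find gcd.
We find integers such that 12*x0 + 8*y0 = 4

Step 3: Scale the particular solution.
Multiply by 12/4 = 3:
m = 3, n = -3

Step 4: Verify.
12*(3) + 8*(-3) = 12 = 12 ✓

m = 3, n = -3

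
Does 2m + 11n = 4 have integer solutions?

Step 1: Compute gcd(2, 11).
gcd(2, 11) = 1

Step 2: Check divisibility.
Does 1 divide 4? 4 = 1 x 4, so yes.

By the theorem on linear Diophantine equations, 2m + 11n = 4 has integer solutions if and only if gcd(2, 11) divides 4. Since 1 | 4, solutions exist.

Yes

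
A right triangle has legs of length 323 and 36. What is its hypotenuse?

c² = a² + b² = 323² + 36² = 104329 + 1296 = 105625
c = 325

325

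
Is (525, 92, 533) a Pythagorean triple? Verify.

Compute a² + b² = 525² + 92² = 275625 + 8464 = 284089
Compute c² = 533² = 284089
Since 284089 = 284089, confirmed.

Yes, it is a Pythagorean triple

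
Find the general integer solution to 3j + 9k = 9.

Step 1: Compute gcd(3, 9) = 3.
Since 3 divides 9, solutions exist.

Step 2: Find a particular solution using extended Euclidean algorithm.
We get j₀ = 3, k₀ = 0.
Check: 3*3 + 9*0 = 9 = 9 ✓

Step 3: Write the general solution.
j = 3 + (9/3)t = 3 + 3t
k = 0 - (3/3)t = 0 - 1t
for any integer t.

j = 3 + 3t, k = 0 - 1t for integer t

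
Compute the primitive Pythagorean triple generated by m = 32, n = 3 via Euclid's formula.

a = m² - n² = 1024 - 9 = 1015
b = 2mn = 2·32·3 = 192
c = m² + n² = 1024 + 9 = 1033
Verify: 1015² + 192² = 1030225 + 36864 = 1067089 = 1033² ✓

(1015, 192, 1033)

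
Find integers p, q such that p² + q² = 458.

We need to find integers p, q > 0 such that p² + q² = 458.
Trying p = 13: q² = 458 - 13² = 458 - 169 = 289
q = 17
Check: 13² + 17² = 169 + 289 = 458 ✓

458 = 13² + 17²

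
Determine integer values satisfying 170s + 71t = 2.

Step 1: Check solvability.
gcd(170, 71) = 1
Since 1 divides 2, solutions exist.

Step 2: Apply extended Euclidean algorithm to find gcd.
We find integers such that 170*x0 + 71*y0 = 1

Step 3: Scale the particular solution.
Multiply by 2/1 = 2:
s = 66, t = -158

Step 4: Verify.
170*(66) + 71*(-158) = 2 = 2 ✓

s = 66, t = -158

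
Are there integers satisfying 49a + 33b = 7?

Step 1: Compute gcd(49, 33).
gcd(49, 33) = 1

Step 2: Check divisibility.
Does 1 divide 7? 7 = 1 x 7, so yes.

By the theorem on linear Diophantine equations, 49a + 33b = 7 has integer solutions if and only if gcd(49, 33) divides 7. Since 1 | 7, solutions exist.

Yes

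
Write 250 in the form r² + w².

We need to find integers r, w > 0 such that r² + w² = 250.
Trying r = 5: w² = 250 - 5² = 250 - 25 = 225
w = 15
Check: 5² + 15² = 25 + 225 = 250 ✓

250 = 5² + 15²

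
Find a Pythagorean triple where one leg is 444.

We need the other leg and hypotenuse such that 444² + x² = c².
Take x = 2720, c = 2756: 444² + 2720² = 197136 + 7398400 = 7595536 = 2756² ✓
Triple: (444, 2720, 2756)

(444, 2720, 2756)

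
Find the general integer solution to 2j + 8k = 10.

Step 1: Compute gcd(2, 8) = 2.
Since 2 divides 10, solutions exist.

Step 2: Find a particular solution using extended Euclidean algorithm.
We get j₀ = 5, k₀ = 0.
Check: 2*5 + 8*0 = 10 = 10 ✓

Step 3: Write the general solution.
j = 5 + (8/2)t = 5 + 4t
k = 0 - (2/2)t = 0 - 1t
for any integer t.

j = 5 + 4t, k = 0 - 1t for integer t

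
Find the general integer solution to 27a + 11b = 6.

Step 1: Compute gcd(27, 11) = 1.
Since 1 divides 6, solutions exist.

Step 2: Find a particular solution using extended Euclidean algorithm.
We get a₀ = -12, b₀ = 30.
Check: 27*-12 + 11*30 = 6 = 6 ✓

Step 3: Write the general solution.
a = -12 + (11/1)t = -12 + 11t
b = 30 - (27/1)t = 30 - 27t
for any integer t.

a = -12 + 11t, b = 30 - 27t for integer t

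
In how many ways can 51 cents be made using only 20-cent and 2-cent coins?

We need non-negative integers (x, y) with 20x + 2y = 51.
For each x from 0 to 2, check if (51 - 20x) is a non-negative multiple of 2.
Solutions (x, y): none
Count: 0

0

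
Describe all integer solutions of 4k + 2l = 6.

Step 1: Compute gcd(4, 2) = 2.
Since 2 divides 6, solutions exist.

Step 2: Find a particular solution using extended Euclidean algorithm.
We get k₀ = 0, l₀ = 3.
Check: 4*0 + 2*3 = 6 = 6 ✓

Step 3: Write the general solution.
k = 0 + (2/2)t = 0 + 1t
l = 3 - (4/2)t = 3 - 2t
for any integer t.

k = 0 + 1t, l = 3 - 2t for integer t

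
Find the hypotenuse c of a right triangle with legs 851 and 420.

c² = a² + b² = 851² + 420² = 724201 + 176400 = 900601
c = sqrt(900601) = 949

949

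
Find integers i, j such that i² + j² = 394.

We need to find integers i, j > 0 such that i² + j² = 394.
Trying i = 13: j² = 394 - 13² = 394 - 169 = 225
j = 15
Check: 13² + 15² = 169 + 225 = 394 ✓

394 = 13² + 15²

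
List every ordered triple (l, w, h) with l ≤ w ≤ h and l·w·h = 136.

Iterate l from 1 to ⌊136^(1/3)⌋. For each l dividing 136, iterate w ≥ l with w dividing 136/l, and set h = 136/(l·w).
Triples found (6): (1×1×136), (1×2×68), (1×4×34), (1×8×17), (2×2×34), (2×4×17)

(1×1×136), (1×2×68), (1×4×34), (1×8×17), (2×2×34), (2×4×17)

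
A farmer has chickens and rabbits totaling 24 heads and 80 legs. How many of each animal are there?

Let c = chickens, r = rabbits.
Heads: c + r = 24
Legs: 2c + 4r = 80
From the first equation, c = 24 - r. Substitute:
2(24 - r) + 4r = 80
48 + 2r = 80
r = (80 - 48)/2 = 16
c = 24 - 16 = 8

Chickens: 8, Rabbits: 16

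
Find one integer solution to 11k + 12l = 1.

Step 1: Check solvability.
gcd(11, 12) = 1
Since 1 divides 1, solutions exist.

Step 2: Apply extended Euclidean algorithm to find gcd.
We find integers such that 11*x0 + 12*y0 = 1

Step 3: Scale the particular solution.
Multiply by 1/1 = 1:
k = -1, l = 1

Step 4: Verify.
11*(-1) + 12*(1) = 1 = 1 ✓

k = -1, l = 1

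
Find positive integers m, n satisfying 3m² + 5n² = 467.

Try small values of m and check whether (467 - 3m²)/5 is a perfect square.
m = 7: 3·7² = 147, so 5n² = 467 - 147 = 320, giving n² = 64, n = 8.
Check: 3·7² + 5·8² = 147 + 320 = 467 ✓

m = 7, n = 8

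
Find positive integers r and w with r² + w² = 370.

We need to find integers r, w > 0 such that r² + w² = 370.
Trying r = 3: w² = 370 - 3² = 370 - 9 = 361
w = 19
Check: 3² + 19² = 9 + 361 = 370 ✓

370 = 3² + 19²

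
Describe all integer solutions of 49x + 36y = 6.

Step 1: Compute gcd(49, 36) = 1.
Since 1 divides 6, solutions exist.

Step 2: Find a particular solution using extended Euclidean algorithm.
We get x₀ = -66, y₀ = 90.
Check: 49*-66 + 36*90 = 6 = 6 ✓

Step 3: Write the general solution.
x = -66 + (36/1)t = -66 + 36t
y = 90 - (49/1)t = 90 - 49t
for any integer t.

x = -66 + 36t, y = 90 - 49t for integer t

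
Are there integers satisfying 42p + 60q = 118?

Step 1: Compute gcd(42, 60).
gcd(42, 60) = 6

Step 2: Check divisibility.
Does 6 divide 118? 118 = 6 x 19 + 4, so no.

By the theorem on linear Diophantine equations, 42p + 60q = 118 has integer solutions if and only if gcd(42, 60) divides 118. Since 6 does not divide 118, no solutions exist.

No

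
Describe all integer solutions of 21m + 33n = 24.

Step 1: Compute gcd(21, 33) = 3.
Since 3 divides 24, solutions exist.

Step 2: Find a particular solution using extended Euclidean algorithm.
We get m₀ = -24, n₀ = 16.
Check: 21*-24 + 33*16 = 24 = 24 ✓

Step 3: Write the general solution.
m = -24 + (33/3)t = -24 + 11t
n = 16 - (21/3)t = 16 - 7t
for any integer t.

m = -24 + 11t, n = 16 - 7t for integer t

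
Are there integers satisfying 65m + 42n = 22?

Step 1: Compute gcd(65, 42).
gcd(65, 42) = 1

Step 2: Check divisibility.
Does 1 divide 22? 22 = 1 x 22, so yes.

By the theorem on linear Diophantine equations, 65m + 42n = 22 has integer solutions if and only if gcd(65, 42) divides 22. Since 1 | 22, solutions exist.

Yes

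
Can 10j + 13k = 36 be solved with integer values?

Step 1: Compute gcd(10, 13).
gcd(10, 13) = 1

Step 2: Check divisibility.
Does 1 divide 36? 36 = 1 x 36, so yes.

By the theorem on linear Diophantine equations, 10j + 13k = 36 has integer solutions if and only if gcd(10, 13) divides 36. Since 1 | 36, solutions exist.

Yes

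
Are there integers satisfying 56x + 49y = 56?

Step 1: Compute gcd(56, 49).
gcd(56, 49) = 7

Step 2: Check divisibility.
Does 7 divide 56? 56 = 7 x 8, so yes.

By the theorem on linear Diophantine equations, 56x + 49y = 56 has integer solutions if and only if gcd(56, 49) divides 56. Since 7 | 56, solutions exist.

Yes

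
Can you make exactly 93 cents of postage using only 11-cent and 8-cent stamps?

We need non-negative x, y with 11x + 8y = 93.
gcd(11, 8) = 1 divides 93, so integer solutions exist.
Search for a non-negative one: x = 7 gives 8y = 93 - 77 = 16, so y = 2.
Check: 11·7 + 8·2 = 93 ✓

Yes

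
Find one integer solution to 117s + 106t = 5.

Step 1: Check solvability.
gcd(117, 106) = 1
Since 1 divides 5, solutions exist.

Step 2: Apply extended Euclidean algorithm to find gcd.
We find integers such that 117*x0 + 106*y0 = 1

Step 3: Scale the particular solution.
Multiply by 5/1 = 5:
s = 145, t = -160

Step 4: Verify.
117*(145) + 106*(-160) = 5 = 5 ✓

s = 145, t = -160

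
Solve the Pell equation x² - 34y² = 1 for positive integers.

We seek the smallest positive integers (x, y) with x² - 34y² = 1, i.e., x² = 34y² + 1.
Try successive y values:
y = 1: x² = 34·1² + 1 = 35, not a perfect square
y = 2: x² = 34·2² + 1 = 137, not a perfect square
y = 3: x² = 34·3² + 1 = 307, not a perfect square
... continuing the search (or via continued fractions) ...
y = 6: x² = 34·6² + 1 = 1225, x = 35 ✓

Verify: 35² - 34·6² = 1225 - 1224 = 1 ✓

x = 35, y = 6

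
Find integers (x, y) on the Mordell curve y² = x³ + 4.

Try small integer x values and check whether x³ + 4 is a perfect square.
x = 0: x³ + 4 = 0³ + 4 = 0 + 4 = 4
Is 4 a perfect square? 2² = 4 ✓
So (x, y) = (0, -2) is a solution.

x = 0, y = -2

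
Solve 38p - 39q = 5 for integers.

Step 1: Check solvability.
gcd(38, 39) = 1
Since 1 divides 5, solutions exist.

Step 2: Apply extended Euclidean algorithm to find gcd.
We find integers such that 38*x0 + 39*y0 = 1

Step 3: Scale the particular solution.
Multiply by 5/1 = 5:
p = -5, q = -5

Step 4: Verify.
38*(-5) - 39*(-5) = 5 = 5 ✓

p = -5, q = -5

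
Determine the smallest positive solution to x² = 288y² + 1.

We seek the smallest positive integers (x, y) with x² - 288y² = 1, i.e., x² = 288y² + 1.
Try successive y values:
y = 1: x² = 288·1² + 1 = 289, x = 17 ✓

Verify: 17² - 288·1² = 289 - 288 = 1 ✓

x = 17, y = 1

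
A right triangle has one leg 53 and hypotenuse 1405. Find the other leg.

b² = c² - a² = 1974025 - 2809 = 1971216
b = 1404

1404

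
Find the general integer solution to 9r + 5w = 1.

Step 1: Compute gcd(9, 5) = 1.
Since 1 divides 1, solutions exist.

Step 2: Find a particular solution using extended Euclidean algorithm.
We get r₀ = -1, w₀ = 2.
Check: 9*-1 + 5*2 = 1 = 1 ✓

Step 3: Write the general solution.
r = -1 + (5/1)t = -1 + 5t
w = 2 - (9/1)t = 2 - 9t
for any integer t.

r = -1 + 5t, w = 2 - 9t for integer t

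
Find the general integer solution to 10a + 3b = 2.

Step 1: Compute gcd(10, 3) = 1.
Since 1 divides 2, solutions exist.

Step 2: Find a particular solution using extended Euclidean algorithm.
We get a₀ = 2, b₀ = -6.
Check: 10*2 + 3*-6 = 2 = 2 ✓

Step 3: Write the general solution.
a = 2 + (3/1)t = 2 + 3t
b = -6 - (10/1)t = -6 - 10t
for any integer t.

a = 2 + 3t, b = -6 - 10t for integer t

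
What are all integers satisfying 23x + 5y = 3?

Step 1: Compute gcd(23, 5) = 1.
Since 1 divides 3, solutions exist.

Step 2: Find a particular solution using extended Euclidean algorithm.
We get x₀ = 6, y₀ = -27.
Check: 23*6 + 5*-27 = 3 = 3 ✓

Step 3: Write the general solution.
x = 6 + (5/1)t = 6 + 5t
y = -27 - (23/1)t = -27 - 23t
for any integer t.

x = 6 + 5t, y = -27 - 23t for integer t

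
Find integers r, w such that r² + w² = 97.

We need to find integers r, w > 0 such that r² + w² = 97.
Trying r = 4: w² = 97 - 4² = 97 - 16 = 81
w = 9
Check: 4² + 9² = 16 + 81 = 97 ✓

97 = 4² + 9²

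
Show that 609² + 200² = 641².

Compute a² + b² = 609² + 200² = 370881 + 40000 = 410881
Compute c² = 641² = 410881
Since 410881 = 410881, confirmed.

Yes, it is a Pythagorean triple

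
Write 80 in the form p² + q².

We need to find integers p, q > 0 such that p² + q² = 80.
Trying p = 4: q² = 80 - 4² = 80 - 16 = 64
q = 8
Check: 4² + 8² = 16 + 64 = 80 ✓

80 = 4² + 8²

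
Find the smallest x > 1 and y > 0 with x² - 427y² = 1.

We seek the smallest positive integers (x, y) with x² - 427y² = 1, i.e., x² = 427y² + 1.
Try successive y values:
y = 1: x² = 427·1² + 1 = 428, not a perfect square
y = 2: x² = 427·2² + 1 = 1709, not a perfect square
y = 3: x² = 427·3² + 1 = 3844, x = 62 ✓

Verify: 62² - 427·3² = 3844 - 3843 = 1 ✓

x = 62, y = 3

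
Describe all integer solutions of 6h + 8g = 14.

Step 1: Compute gcd(6, 8) = 2.
Since 2 divides 14, solutions exist.

Step 2: Find a particular solution using extended Euclidean algorithm.
We get h₀ = -7, g₀ = 7.
Check: 6*-7 + 8*7 = 14 = 14 ✓

Step 3: Write the general solution.
h = -7 + (8/2)t = -7 + 4t
g = 7 - (6/2)t = 7 - 3t
for any integer t.

h = -7 + 4t, g = 7 - 3t for integer t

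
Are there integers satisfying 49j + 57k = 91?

Step 1: Compute gcd(49, 57).
gcd(49, 57) = 1

Step 2: Check divisibility.
Does 1 divide 91? 91 = 1 x 91, so yes.

By the theorem on linear Diophantine equations, 49j + 57k = 91 has integer solutions if and only if gcd(49, 57) divides 91. Since 1 | 91, solutions exist.

Yes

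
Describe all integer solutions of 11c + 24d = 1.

Step 1: Compute gcd(11, 24) = 1.
Since 1 divides 1, solutions exist.

Step 2: Find a particular solution using extended Euclidean algorithm.
We get c₀ = 11, d₀ = -5.
Check: 11*11 + 24*-5 = 1 = 1 ✓

Step 3: Write the general solution.
c = 11 + (24/1)t = 11 + 24t
d = -5 - (11/1)t = -5 - 11t
for any integer t.

c = 11 + 24t, d = -5 - 11t for integer t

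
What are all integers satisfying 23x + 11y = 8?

Step 1: Compute gcd(23, 11) = 1.
Since 1 divides 8, solutions exist.

Step 2: Find a particular solution using extended Euclidean algorithm.
We get x₀ = 8, y₀ = -16.
Check: 23*8 + 11*-16 = 8 = 8 ✓

Step 3: Write the general solution.
x = 8 + (11/1)t = 8 + 11t
y = -16 - (23/1)t = -16 - 23t
for any integer t.

x = 8 + 11t, y = -16 - 23t for integer t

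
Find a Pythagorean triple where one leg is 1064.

We need the other leg and hypotenuse such that 1064² + x² = c².
Take x = 423, c = 1145: 1064² + 423² = 1132096 + 178929 = 1311025 = 1145² ✓
Triple: (423, 1064, 1145)

(423, 1064, 1145)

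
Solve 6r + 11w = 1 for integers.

Step 1: Check solvability.
gcd(6, 11) = 1
Since 1 divides 1, solutions exist.

Step 2: Apply extended Euclidean algorithm to find gcd.
We find integers such that 6*x0 + 11*y0 = 1

Step 3: Scale the particular solution.
Multiply by 1/1 = 1:
r = 2, w = -1

Step 4: Verify.
6*(2) + 11*(-1) = 1 = 1 ✓

r = 2, w = -1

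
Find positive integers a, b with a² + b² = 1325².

We need a² + b² = 1325² = 1755625.
Trying: 357² + 1276² = 127449 + 1628176 = 1755625 ✓

(357, 1276, 1325)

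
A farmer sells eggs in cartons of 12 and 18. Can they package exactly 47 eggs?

We need non-negative a, b with 12a + 18b = 47.
gcd(12, 18) = 6, and 6 does not divide 47.
No integer solutions exist.

No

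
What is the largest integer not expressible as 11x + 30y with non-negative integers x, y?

For two coprime denominations a and b, the Frobenius number (largest value not representable as a non-negative combination) is ab - a - b.
Here gcd(11, 30) = 1, so they are coprime.
F(11, 30) = 11·30 - 11 - 30 = 330 - 41 = 289

289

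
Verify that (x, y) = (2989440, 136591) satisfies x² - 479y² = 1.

Compute x² = 2989440² = 8936751513600
Compute 479y² = 479·136591² = 479·18657101281 = 8936751513599
x² - 479y² = 8936751513600 - 8936751513599 = 1
Since this equals 1, (2989440, 136591) is a solution.

Yes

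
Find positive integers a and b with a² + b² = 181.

We need to find integers a, b > 0 such that a² + b² = 181.
Trying a = 9: b² = 181 - 9² = 181 - 81 = 100
b = 10
Check: 9² + 10² = 81 + 100 = 181 ✓

181 = 9² + 10²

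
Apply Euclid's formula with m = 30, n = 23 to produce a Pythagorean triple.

a = m² - n² = 30² - 23² = 900 - 529 = 371
b = 2mn = 2·30·23 = 1380
c = m² + n² = 900 + 529 = 1429
Verify: 371² + 1380² = 137641 + 1904400 = 2042041 = 1429² ✓

(371, 1380, 1429)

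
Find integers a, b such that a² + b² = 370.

We need to find integers a, b > 0 such that a² + b² = 370.
Trying a = 3: b² = 370 - 3² = 370 - 9 = 361
b = 19
Check: 3² + 19² = 9 + 361 = 370 ✓

370 = 3² + 19²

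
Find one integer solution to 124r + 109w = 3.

Step 1: Check solvability.
gcd(124, 109) = 1
Since 1 divides 3, solutions exist.

Step 2: Apply extended Euclidean algorithm to find gcd.
We find integers such that 124*x0 + 109*y0 = 1

Step 3: Scale the particular solution.
Multiply by 3/1 = 3:
r = -87, w = 99

Step 4: Verify.
124*(-87) + 109*(99) = 3 = 3 ✓

r = -87, w = 99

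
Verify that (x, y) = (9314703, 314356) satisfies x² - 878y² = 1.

Compute x² = 9314703² = 86763691978209
Compute 878y² = 878·314356² = 878·98819694736 = 86763691978208
x² - 878y² = 86763691978209 - 86763691978208 = 1
Since this equals 1, (9314703, 314356) is a solution.

Yes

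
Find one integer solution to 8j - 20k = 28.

Step 1: Check solvability.
gcd(8, 20) = 4
Since 4 divides 28, solutions exist.

Step 2: Apply extended Euclidean algorithm to find gcd.
We find integers such that 8*x0 + 20*y0 = 4

Step 3: Scale the particular solution.
Multiply by 28/4 = 7:
j = -14, k = -7

Step 4: Verify.
8*(-14) - 20*(-7) = 28 = 28 ✓

j = -14, k = -7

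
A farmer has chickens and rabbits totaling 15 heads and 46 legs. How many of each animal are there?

Let c = chickens, r = rabbits.
Heads: c + r = 15
Legs: 2c + 4r = 46
From the first equation, c = 15 - r. Substitute:
2(15 - r) + 4r = 46
30 + 2r = 46
r = (46 - 30)/2 = 8
c = 15 - 8 = 7

Chickens: 7, Rabbits: 8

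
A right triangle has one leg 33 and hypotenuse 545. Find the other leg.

b² = c² - a² = 297025 - 1089 = 295936
b = 544

544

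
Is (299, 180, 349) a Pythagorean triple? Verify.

Compute a² + b² = 299² + 180² = 89401 + 32400 = 121801
Compute c² = 349² = 121801
Since 121801 = 121801, confirmed.

Yes, it is a Pythagorean triple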